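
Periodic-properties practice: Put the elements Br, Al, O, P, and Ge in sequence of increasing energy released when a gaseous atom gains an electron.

Al < P < Ge < O < Br

Adding an electron releases more energy for atoms nearer the top right (short of the noble gases).
These span different periods and groups, so the two trends combine.
P > Al: P lies to the right of Al in period 3, so the across-period effect alone puts P higher.
Ge > P: this pair runs against the simple trend — see the exception note.
O > Ge: relative to Ge, both the across-period and down-group shifts push O's electron affinity up.
Br > O: the two effects oppose for this pair; the across-period effect wins (325 vs 141 kJ/mol).
Note the exception: Ge has a higher electron affinity than P, contrary to the simple trend — adding an electron to P's half-filled np³ subshell costs electron-pairing energy.
Approximate values (kJ/mol): O 141, Al 42, P 72, Ge 119, Br 325.
So from lowest to highest: Al < P < Ge < O < Br.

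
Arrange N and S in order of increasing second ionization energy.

S, N

IE_2 is the cost of taking one more electron from the +1 cation: N⁺ still has 4 valence electrons; S⁺ still has 5 valence electrons.
All are still removing valence electrons, so compare the +1 ions as you would atoms: IE_2 generally rises across a period (higher Z_eff) and falls down a group (larger shell), subject to the usual subshell exceptions.
Valence configurations: N⁺ [He]2s²2p², S⁺ [Ne]3s²3p³.
The numbers (kJ/mol): N 2856, S 2252.
Putting it together, IE_2: S < N.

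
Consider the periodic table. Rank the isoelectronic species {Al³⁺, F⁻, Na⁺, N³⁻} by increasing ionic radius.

All of these have 10 electrons, so size is governed by nuclear charge alone: the more protons, the stronger the pull on the same electron cloud, and the smaller the ion.
Nuclear charges: Al³⁺ (Z=13), Na⁺ (Z=11), F⁻ (Z=9), N³⁻ (Z=7).
Smallest to largest: Al³⁺ < Na⁺ < F⁻ < N³⁻.

Al³⁺ < Na⁺ < F⁻ < N³⁻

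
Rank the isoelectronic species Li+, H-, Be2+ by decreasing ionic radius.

H-, Li+, Be2+

All of these have 2 electrons, so size is governed by nuclear charge alone: the more protons, the stronger the pull on the same electron cloud, and the smaller the ion.
Nuclear charges: Be2+ (Z=4), Li+ (Z=3), H- (Z=1).
Largest to smallest: H- > Li+ > Be2+.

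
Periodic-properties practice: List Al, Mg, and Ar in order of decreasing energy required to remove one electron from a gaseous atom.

Ar > Mg > Al

Mg is in period 3, group 2; Al is in period 3, group 13; Ar is in period 3, group 18.
IE₁ increases left→right with effective nuclear charge and decreases top→bottom as the valence shell moves farther out.
All lie in period 3; the across-period trend (first ionization energy increases left to right) applies, with the exception below.
Note the exception: Mg has a higher first ionization energy than Al, contrary to the simple trend — Al's single 3p electron is easier to remove than one from Mg's filled 3s².
For reference (kJ/mol): Mg 738, Al 578, Ar 1521.
So from highest to lowest: Ar > Mg > Al.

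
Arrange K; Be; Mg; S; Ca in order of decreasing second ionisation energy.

IE_2 is the cost of taking one more electron from the +1 cation: K⁺ is the bare [Ar] core; Be⁺ still has 1 valence electron; Mg⁺ still has 1 valence electron; S⁺ still has 5 valence electrons; Ca⁺ still has 1 valence electron.
Breaking into a closed-shell core is much more expensive than removing a leftover valence electron — K has the largest IE_2 here.
Valence configurations: Be⁺ [He]2s¹, Mg⁺ [Ne]3s¹, S⁺ [Ne]3s²3p³, Ca⁺ [Ar]4s¹.
Tabulated IE_2 (kJ/mol): K 3052, Be 1757, Mg 1451, S 2252, Ca 1145.
Putting it together, IE_2: Ca < Mg < Be < S < K.

K, S, Be, Mg, Ca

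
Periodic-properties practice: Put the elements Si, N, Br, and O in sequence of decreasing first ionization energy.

N is in period 2, group 15; O is in period 2, group 16; Si is in period 3, group 14; Br is in period 4, group 17.
Across a period the outer electron is held more tightly (higher IE₁); down a group it sits in a higher shell, more shielded, and comes off more easily.
These span different periods and groups, so the two trends combine.
Br > Si: the two effects oppose for this pair; the across-period effect wins (1140 vs 786 kJ/mol).
O > Br: the two effects oppose for this pair; the down-group effect wins (1314 vs 1140 kJ/mol).
N > O: this pair runs against the simple trend — see the exception note.
Note the exception: N has a higher first ionization energy than O, contrary to the simple trend — pairing an electron in O's 2p⁴ costs repulsion energy, so O ionizes more easily than half-filled N (2p³).
For reference (kJ/mol): N 1402, O 1314, Si 786, Br 1140.
So from highest to lowest: N > O > Br > Si.

N > O > Br > Si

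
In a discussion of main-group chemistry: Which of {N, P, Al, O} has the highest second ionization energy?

After 1 electron has been removed, what remains? N⁺ still has 4 valence electrons; P⁺ still has 4 valence electrons; Al⁺ still has 2 valence electrons; O⁺ still has 5 valence electrons.
All are still removing valence electrons, so compare the +1 ions as you would atoms: IE_2 generally rises across a period (higher Z_eff) and falls down a group (larger shell), subject to the usual subshell exceptions.
Valence configurations: N⁺ [He]2s²2p², P⁺ [Ne]3s²3p², Al⁺ [Ne]3s², O⁺ [He]2s²2p³.
Tabulated IE_2 (kJ/mol): N 2856, P 1907, Al 1817, O 3388.
Overall IE_2 order: Al < P < N < O.

O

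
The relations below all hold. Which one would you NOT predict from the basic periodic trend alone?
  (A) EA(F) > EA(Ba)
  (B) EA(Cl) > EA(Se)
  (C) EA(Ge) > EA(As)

(C)

The general trend: electron affinity increases across a period and decreases down a group.
(A) F (period 2, group 17) vs Ba (period 6, group 2): the stated order agrees with the simple trend.
(B) Cl (period 3, group 17) vs Se (period 4, group 16): the stated order agrees with the simple trend.
(C) Ge (period 4, group 14) vs As (period 4, group 15): the stated order contradicts the simple trend.
The exception is (C): adding an electron to As's half-filled 4p³ is unfavourable, so Ge (4p²) has the more exothermic EA.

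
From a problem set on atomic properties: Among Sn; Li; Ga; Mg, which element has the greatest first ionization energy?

Mg

Li is in period 2, group 1; Mg is in period 3, group 2; Ga is in period 4, group 13; Sn is in period 5, group 14.
Removing the outermost electron gets harder across a period and easier down a group.
A diagonal step moves right (one effect) and down (the opposite effect) at once.
Ga > Li: period and group pull opposite ways; the across-period shift dominates (579 vs 520 kJ/mol).
Sn > Ga: the two effects oppose for this pair; the across-period effect wins (709 vs 579 kJ/mol).
Mg > Sn: period and group pull opposite ways; the down-group shift dominates (738 vs 709 kJ/mol).
Approximate values (kJ/mol): Li 520, Mg 738, Ga 579, Sn 709.
The greatest first ionization energy among these belongs to Mg.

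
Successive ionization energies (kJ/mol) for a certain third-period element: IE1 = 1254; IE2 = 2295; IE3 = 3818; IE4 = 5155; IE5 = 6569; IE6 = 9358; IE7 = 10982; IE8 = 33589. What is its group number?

Look for the largest jump between consecutive ionization energies: IE8/IE7 ≈ 3.1, far larger than any earlier ratio.
That jump marks the point where a core electron is being removed. So the atom has 7 valence electrons.
A main-group element with 7 valence electrons is in group 17.

Group 17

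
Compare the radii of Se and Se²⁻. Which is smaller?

Se

Forming Se²⁻ adds 2 electrons to Se. More electron–electron repulsion in the same shell, with unchanged nuclear charge, lets the cloud expand.
An anion is larger than its parent atom: Se²⁻ > Se.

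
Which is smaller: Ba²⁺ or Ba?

Forming Ba²⁺ removes 2 electrons from Ba. Fewer electrons for the same nuclear charge means less shielding and a higher Z_eff on the remaining electrons, and for main-group metals the entire outer shell is lost.
A cation is smaller than its parent atom: Ba²⁺ < Ba.

Ba²⁺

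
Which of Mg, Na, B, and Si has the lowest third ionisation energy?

Si

Consider each +2 ion: Mg²⁺ is the bare [Ne] core; Na²⁺ is already 1 electron into the core; B²⁺ still has 1 valence electron; Si²⁺ still has 2 valence electrons.
Breaking into a closed-shell core is much more expensive than removing a leftover valence electron — Na and Mg have the largest IE_3 here.
Valence configurations: B²⁺ [He]2s¹, Si²⁺ [Ne]3s².
Approximate IE_3 values (kJ/mol): Mg 7733, Na 6910, B 3660, Si 3232.
Overall IE_3 order: Si < B < Na < Mg.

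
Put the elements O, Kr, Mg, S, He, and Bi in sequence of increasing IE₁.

Bi, Mg, S, O, Kr, He

He is in period 1, group 18; O is in period 2, group 16; Mg is in period 3, group 2; S is in period 3, group 16; Kr is in period 4, group 18; Bi is in period 6, group 15.
Removing the outermost electron gets harder across a period and easier down a group.
These span different periods and groups, so the two trends combine.
Mg > Bi: period and group pull opposite ways; the down-group shift dominates (738 vs 703 kJ/mol).
S > Mg: both are in period 3; the period trend gives S the larger value.
O > S: they share group 16; the group trend gives O the larger value.
Kr > O: period and group pull opposite ways; the across-period shift dominates (1351 vs 1314 kJ/mol).
He > Kr: He sits above Kr in group 18, so the down-group effect alone puts He higher.
Tabulated first ionization energy (kJ/mol): He 2372, O 1314, Mg 738, S 1000, Kr 1351, Bi 703.
So from lowest to highest: Bi < Mg < S < O < Kr < He.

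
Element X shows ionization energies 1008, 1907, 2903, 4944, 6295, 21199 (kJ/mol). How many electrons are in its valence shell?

Look for the largest jump between consecutive ionization energies: IE6/IE5 ≈ 3.4, far larger than any earlier ratio.
That jump marks the point where a core electron is being removed. So the atom has 5 valence electrons.

5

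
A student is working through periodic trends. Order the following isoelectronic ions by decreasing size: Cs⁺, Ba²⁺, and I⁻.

I⁻, Cs⁺, Ba²⁺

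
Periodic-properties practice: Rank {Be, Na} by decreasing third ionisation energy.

Be > Na

After 2 electrons have been removed, what remains? Be²⁺ is the bare [He] core; Na²⁺ is already 1 electron into the core.
All of these are removing an electron from a noble-gas core or deeper; the smaller core (lower principal quantum number) is held far more tightly, and within a period the higher nuclear charge binds the same core more tightly.
The numbers (kJ/mol): Be 14849, Na 6910.
So the third ionization energies run Na < Be.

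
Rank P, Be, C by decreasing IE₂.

C > P > Be

The second ionization energy removes an electron from the +1 ion. For each element: P⁺ still has 4 valence electrons; Be⁺ still has 1 valence electron; C⁺ still has 3 valence electrons.
All are still removing valence electrons, so compare the +1 ions as you would atoms: IE_2 generally rises across a period (higher Z_eff) and falls down a group (larger shell), subject to the usual subshell exceptions.
Valence configurations: P⁺ [Ne]3s²3p², Be⁺ [He]2s¹, C⁺ [He]2s²2p¹.
The numbers (kJ/mol): P 1907, Be 1757, C 2353.
Overall IE_2 order: Be < P < C.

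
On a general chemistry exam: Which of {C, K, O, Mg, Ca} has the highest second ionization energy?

O

After 1 electron has been removed, what remains? C⁺ still has 3 valence electrons; K⁺ is the bare [Ar] core; O⁺ still has 5 valence electrons; Mg⁺ still has 1 valence electron; Ca⁺ still has 1 valence electron.
Usually core removal costs more than valence removal, but here the competition is close: a tightly held n=2 valence electron can cost more to remove than an n=3 core electron, so the actual values have to decide it.
Valence configurations: C⁺ [He]2s²2p¹, O⁺ [He]2s²2p³, Mg⁺ [Ne]3s¹, Ca⁺ [Ar]4s¹.
The numbers (kJ/mol): C 2353, K 3052, O 3388, Mg 1451, Ca 1145.
Overall IE_2 order: Ca < Mg < C < K < O.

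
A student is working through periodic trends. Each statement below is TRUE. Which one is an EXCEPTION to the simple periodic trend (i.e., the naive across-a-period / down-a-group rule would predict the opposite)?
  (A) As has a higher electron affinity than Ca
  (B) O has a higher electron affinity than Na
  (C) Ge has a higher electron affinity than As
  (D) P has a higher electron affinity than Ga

(C)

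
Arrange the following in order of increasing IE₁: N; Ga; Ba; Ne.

N is in period 2, group 15; Ne is in period 2, group 18; Ga is in period 4, group 13; Ba is in period 6, group 2.
Across a period the outer electron is held more tightly (higher IE₁); down a group it sits in a higher shell, more shielded, and comes off more easily.
These span different periods and groups, so the two trends combine.
Ga > Ba: relative to Ba, both the across-period and down-group shifts push Ga's first ionization energy up.
N > Ga: relative to Ga, both the across-period and down-group shifts push N's first ionization energy up.
Ne > N: Ne lies to the right of N in period 2, so the across-period effect alone puts Ne higher.
Tabulated first ionization energy (kJ/mol): N 1402, Ne 2081, Ga 579, Ba 503.
So from lowest to highest: Ba < Ga < N < Ne.

Ba < Ga < N < Ne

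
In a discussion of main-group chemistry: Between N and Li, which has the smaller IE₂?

N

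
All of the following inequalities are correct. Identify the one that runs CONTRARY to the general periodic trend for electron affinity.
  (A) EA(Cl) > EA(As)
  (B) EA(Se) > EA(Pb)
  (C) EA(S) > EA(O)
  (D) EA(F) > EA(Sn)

The general trend: electron affinity increases across a period and decreases down a group.
(A) Cl (period 3, group 17) vs As (period 4, group 15): the stated order agrees with the simple trend.
(B) Se (period 4, group 16) vs Pb (period 6, group 14): the stated order agrees with the simple trend.
(C) S (period 3, group 16) vs O (period 2, group 16): the stated order contradicts the simple trend.
(D) F (period 2, group 17) vs Sn (period 5, group 14): the stated order agrees with the simple trend.
The exception is (C): the compact 2p subshell of O repels the added electron more than S's larger 3p does.

(C)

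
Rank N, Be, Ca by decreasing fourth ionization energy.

Be > N > Ca

IE_4 is the cost of taking one more electron from the +3 cation: N³⁺ still has 2 valence electrons; Be³⁺ is already 1 electron into the core; Ca³⁺ is already 1 electron into the core.
Usually core removal costs more than valence removal, but here the competition is close: a tightly held n=2 valence electron can cost more to remove than an n=3 core electron, so the actual values have to decide it.
The numbers (kJ/mol): N 7475, Be 21007, Ca 6491.
Overall IE_4 order: Ca < N < Be.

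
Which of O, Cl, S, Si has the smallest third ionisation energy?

The third ionization energy removes an electron from the +2 ion. For each element: O²⁺ still has 4 valence electrons; Cl²⁺ still has 5 valence electrons; S²⁺ still has 4 valence electrons; Si²⁺ still has 2 valence electrons.
All are still removing valence electrons, so compare the +2 ions as you would atoms: IE_3 generally rises across a period (higher Z_eff) and falls down a group (larger shell), subject to the usual subshell exceptions.
Valence configurations: O²⁺ [He]2s²2p², Cl²⁺ [Ne]3s²3p³, S²⁺ [Ne]3s²3p², Si²⁺ [Ne]3s².
The numbers (kJ/mol): O 5300, Cl 3822, S 3357, Si 3232.
So the third ionization energies run Si < S < Cl < O.

Si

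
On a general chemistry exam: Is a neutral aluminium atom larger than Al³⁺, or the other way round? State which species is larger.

Al

Forming Al³⁺ removes 3 electrons from Al. Fewer electrons for the same nuclear charge means less shielding and a higher Z_eff on the remaining electrons, and for main-group metals the entire outer shell is lost.
A cation is smaller than its parent atom: Al³⁺ < Al.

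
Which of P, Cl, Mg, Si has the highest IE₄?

Mg

The fourth ionization energy removes an electron from the +3 ion. For each element: P³⁺ still has 2 valence electrons; Cl³⁺ still has 4 valence electrons; Mg³⁺ is already 1 electron into the core; Si³⁺ still has 1 valence electron.
Core electrons are held far more tightly than valence electrons, so Mg tops the IE_4 order.
Valence configurations: P³⁺ [Ne]3s², Cl³⁺ [Ne]3s²3p², Si³⁺ [Ne]3s¹.
The numbers (kJ/mol): P 4964, Cl 5159, Mg 10543, Si 4356.
Hence IE_4: Si < P < Cl < Mg.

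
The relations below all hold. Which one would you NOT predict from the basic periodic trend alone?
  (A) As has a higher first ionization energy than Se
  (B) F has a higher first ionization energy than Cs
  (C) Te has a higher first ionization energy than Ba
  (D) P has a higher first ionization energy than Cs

The general trend: first ionization energy increases across a period and decreases down a group.
(A) As (period 4, group 15) vs Se (period 4, group 16): the stated order contradicts the simple trend.
(B) F (period 2, group 17) vs Cs (period 6, group 1): the stated order agrees with the simple trend.
(C) Te (period 5, group 16) vs Ba (period 6, group 2): the stated order agrees with the simple trend.
(D) P (period 3, group 15) vs Cs (period 6, group 1): the stated order agrees with the simple trend.
The exception is (A): Se (4p⁴) ionizes more easily than half-filled As (4p³).

(A)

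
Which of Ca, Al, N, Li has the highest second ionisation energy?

After 1 electron has been removed, what remains? Ca⁺ still has 1 valence electron; Al⁺ still has 2 valence electrons; N⁺ still has 4 valence electrons; Li⁺ is the bare [He] core.
Core electrons are held far more tightly than valence electrons, so Li tops the IE_2 order.
Valence configurations: Ca⁺ [Ar]4s¹, Al⁺ [Ne]3s², N⁺ [He]2s²2p².
The numbers (kJ/mol): Ca 1145, Al 1817, N 2856, Li 7298.
Overall IE_2 order: Ca < Al < N < Li.

Li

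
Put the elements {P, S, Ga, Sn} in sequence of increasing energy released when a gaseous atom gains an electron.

P is in period 3, group 15; S is in period 3, group 16; Ga is in period 4, group 13; Sn is in period 5, group 14.
Electron affinity generally becomes more exothermic across a period toward the halogens and less exothermic down a group.
These span different periods and groups, so the two trends combine.
P > Ga: relative to Ga, both the across-period and down-group shifts push P's electron affinity up.
Sn > P: this pair runs against the simple trend — see the exception note.
S > Sn: relative to Sn, both the across-period and down-group shifts push S's electron affinity up.
Note the exception: Sn has a higher electron affinity than P, contrary to the simple trend — adding an electron to P's half-filled np³ subshell costs electron-pairing energy.
Approximate values (kJ/mol): P 72, S 200, Ga 29, Sn 107.
So from lowest to highest: Ga < P < Sn < S.

Ga, P, Sn, S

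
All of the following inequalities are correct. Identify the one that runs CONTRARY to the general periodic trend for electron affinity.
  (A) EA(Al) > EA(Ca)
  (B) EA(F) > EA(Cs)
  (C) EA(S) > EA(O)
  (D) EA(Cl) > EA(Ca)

The general trend: electron affinity increases across a period and decreases down a group.
(A) Al (period 3, group 13) vs Ca (period 4, group 2): the stated order agrees with the simple trend.
(B) F (period 2, group 17) vs Cs (period 6, group 1): the stated order agrees with the simple trend.
(C) S (period 3, group 16) vs O (period 2, group 16): the stated order contradicts the simple trend.
(D) Cl (period 3, group 17) vs Ca (period 4, group 2): the stated order agrees with the simple trend.
The exception is (C): the compact 2p subshell of O repels the added electron more than S's larger 3p does.

(C)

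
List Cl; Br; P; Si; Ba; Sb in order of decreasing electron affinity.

Cl, Br, Si, Sb, P, Ba

EA tends to increase across a period and decrease down a group, though the pattern is less regular than for IE or radius.
Neither a single period nor a single group — weigh both effects.
P > Ba: relative to Ba, both the across-period and down-group shifts push P's electron affinity up.
Sb > P: this pair runs against the simple trend — see the exception note.
Si > Sb: the two effects oppose for this pair; the down-group effect wins (134 vs 103 kJ/mol).
Br > Si: the two effects oppose for this pair; the across-period effect wins (325 vs 134 kJ/mol).
Cl > Br: Cl sits above Br in group 17, so the down-group effect alone puts Cl higher.
Note the exception: Sb has a higher electron affinity than P, contrary to the simple trend — both are half-filled np³, but the pairing/repulsion penalty for the added electron shrinks as the p orbitals become larger and more diffuse down the group, and for Sb that outweighs the weaker nuclear attraction.
Note the exception: Si has a higher electron affinity than P, contrary to the simple trend — adding an electron to P's half-filled 3p³ is unfavourable, so Si (3p²) has the more exothermic EA.
Tabulated electron affinity (kJ/mol): Si 134, P 72, Cl 349, Br 325, Sb 103, Ba 14.
So from highest to lowest: Cl > Br > Si > Sb > P > Ba.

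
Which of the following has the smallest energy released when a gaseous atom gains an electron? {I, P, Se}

P

P is in period 3, group 15; Se is in period 4, group 16; I is in period 5, group 17.
Electron affinity generally becomes more exothermic across a period toward the halogens and less exothermic down a group.
These sit on a diagonal, where the across-period and down-group effects partly cancel.
Se > P: period and group pull opposite ways; the across-period shift dominates (195 vs 72 kJ/mol).
I > Se: period and group pull opposite ways; the across-period shift dominates (295 vs 195 kJ/mol).
Approximate values (kJ/mol): P 72, Se 195, I 295.
The smallest energy released when a gaseous atom gains an electron among these belongs to P.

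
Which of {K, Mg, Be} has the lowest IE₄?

K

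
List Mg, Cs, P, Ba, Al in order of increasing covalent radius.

P, Al, Mg, Ba, Cs

Mg is in period 3, group 2; Al is in period 3, group 13; P is in period 3, group 15; Cs is in period 6, group 1; Ba is in period 6, group 2.
Radius decreases left→right (rising Z_eff, same n) and increases top→bottom (higher n).
Here both period and group differ, so the two effects have to be weighed against each other.
Al > P: both are in period 3; the period trend gives Al the larger value.
Mg > Al: both are in period 3; the period trend gives Mg the larger value.
Ba > Mg: Ba sits below Mg in group 2, so the down-group effect alone puts Ba larger.
Cs > Ba: Cs lies to the left of Ba in period 6, so the across-period effect alone puts Cs larger.
Tabulated atomic radius (pm): Mg 139, Al 126, P 111, Cs 232, Ba 196.
So from smallest to largest: P < Al < Mg < Ba < Cs.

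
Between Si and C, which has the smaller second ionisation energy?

Si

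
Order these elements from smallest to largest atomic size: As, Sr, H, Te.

Radius decreases left→right (rising Z_eff, same n) and increases top→bottom (higher n).
These span different periods and groups, so the two trends combine.
As > H: period and group pull opposite ways; the down-group shift dominates (121 vs 32 pm).
Te > As: period and group pull opposite ways; the down-group shift dominates (136 vs 121 pm).
Sr > Te: Sr lies to the left of Te in period 5, so the across-period effect alone puts Sr larger.
Approximate values (pm): H 32, As 121, Sr 185, Te 136.
So from smallest to largest: H < As < Te < Sr.

H < As < Te < Sr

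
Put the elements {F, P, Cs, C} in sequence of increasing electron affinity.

Cs, P, C, F

C is in period 2, group 14; F is in period 2, group 17; P is in period 3, group 15; Cs is in period 6, group 1.
Adding an electron releases more energy for atoms nearer the top right (short of the noble gases).
Here both period and group differ, so the two effects have to be weighed against each other.
P > Cs: both effects reinforce here, so P is clearly the higher of the two.
C > P: period and group pull opposite ways; the down-group shift dominates (122 vs 72 kJ/mol).
F > C: both are in period 2; the period trend gives F the larger value.
Tabulated electron affinity (kJ/mol): C 122, F 328, P 72, Cs 46.
So from lowest to highest: Cs < P < C < F.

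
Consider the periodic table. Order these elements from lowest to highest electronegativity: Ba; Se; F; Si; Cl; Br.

Electronegativity increases across a period and decreases down a group, tracking effective nuclear charge and atomic size.
These span different periods and groups, so the two trends combine.
Si > Ba: both effects reinforce here, so Si is clearly the higher of the two.
Se > Si: period and group pull opposite ways; the across-period shift dominates (2.55 vs 1.90).
Br > Se: both are in period 4; the period trend gives Br the larger value.
Cl > Br: they share group 17; the group trend gives Cl the larger value.
F > Cl: they share group 17; the group trend gives F the larger value.
Tabulated electronegativity (Pauling): F 3.98, Si 1.90, Cl 3.16, Se 2.55, Br 2.96, Ba 0.89.
So from lowest to highest: Ba < Si < Se < Br < Cl < F.

Ba < Si < Se < Br < Cl < F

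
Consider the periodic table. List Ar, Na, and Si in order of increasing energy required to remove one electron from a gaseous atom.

Na, Si, Ar

Na is in period 3, group 1; Si is in period 3, group 14; Ar is in period 3, group 18.
Across a period the outer electron is held more tightly (higher IE₁); down a group it sits in a higher shell, more shielded, and comes off more easily.
All lie in period 3, so first ionization energy increases left to right.
So from lowest to highest: Na < Si < Ar.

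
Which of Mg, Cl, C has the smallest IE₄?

The fourth ionization energy removes an electron from the +3 ion. For each element: Mg³⁺ is already 1 electron into the core; Cl³⁺ still has 4 valence electrons; C³⁺ still has 1 valence electron.
Breaking into a closed-shell core is much more expensive than removing a leftover valence electron — Mg has the largest IE_4 here.
Valence configurations: Cl³⁺ [Ne]3s²3p², C³⁺ [He]2s¹.
Approximate IE_4 values (kJ/mol): Mg 10543, Cl 5159, C 6223.
Putting it together, IE_4: Cl < C < Mg.

Cl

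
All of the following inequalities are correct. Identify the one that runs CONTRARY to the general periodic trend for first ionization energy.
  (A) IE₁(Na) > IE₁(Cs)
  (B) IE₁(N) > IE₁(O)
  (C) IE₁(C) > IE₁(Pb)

(B)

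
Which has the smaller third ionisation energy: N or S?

S

After 2 electrons have been removed, what remains? N²⁺ still has 3 valence electrons; S²⁺ still has 4 valence electrons.
All are still removing valence electrons, so compare the +2 ions as you would atoms: IE_3 generally rises across a period (higher Z_eff) and falls down a group (larger shell), subject to the usual subshell exceptions.
Valence configurations: N²⁺ [He]2s²2p¹, S²⁺ [Ne]3s²3p².
Tabulated IE_3 (kJ/mol): N 4578, S 3357.
Hence IE_3: S < N.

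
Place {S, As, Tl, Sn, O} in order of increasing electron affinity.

Tl < As < Sn < O < S

EA tends to increase across a period and decrease down a group, though the pattern is less regular than for IE or radius.
Here both period and group differ, so the two effects have to be weighed against each other.
As > Tl: both effects reinforce here, so As is clearly the higher of the two.
Sn > As: this pair runs against the simple trend — see the exception note.
O > Sn: both effects reinforce here, so O is clearly the higher of the two.
S > O: this pair runs against the simple trend — see the exception note.
Note the exception: Sn has a higher electron affinity than As, contrary to the simple trend — adding an electron to As's half-filled np³ subshell costs electron-pairing energy.
Note the exception: S has a higher electron affinity than O, contrary to the simple trend — the compact 2p subshell of O repels the added electron more than S's larger 3p does.
Tabulated electron affinity (kJ/mol): O 141, S 200, As 78, Sn 107, Tl 19.
So from lowest to highest: Tl < As < Sn < O < S.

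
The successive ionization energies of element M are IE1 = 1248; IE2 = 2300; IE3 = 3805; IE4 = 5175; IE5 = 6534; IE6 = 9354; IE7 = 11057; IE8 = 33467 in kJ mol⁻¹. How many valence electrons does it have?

7

Look for the largest jump between consecutive ionization energies: IE8/IE7 ≈ 3.0, far larger than any earlier ratio.
That jump marks the point where a core electron is being removed. So the atom has 7 valence electrons.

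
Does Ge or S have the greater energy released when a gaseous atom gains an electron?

S

Adding an electron releases more energy for atoms nearer the top right (short of the noble gases).
These span different periods and groups, so the two trends combine.
S > Ge: both effects reinforce here, so S is clearly the higher of the two.
Tabulated electron affinity (kJ/mol): S 200, Ge 119.
So S has the greater energy released when a gaseous atom gains an electron (S > Ge).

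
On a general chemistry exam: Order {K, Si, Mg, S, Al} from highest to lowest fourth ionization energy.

Al > Mg > K > S > Si

After 3 electrons have been removed, what remains? K³⁺ is already 2 electrons into the core; Si³⁺ still has 1 valence electron; Mg³⁺ is already 1 electron into the core; S³⁺ still has 3 valence electrons; Al³⁺ is the bare [Ne] core.
Breaking into a closed-shell core is much more expensive than removing a leftover valence electron — K, Mg and Al have the largest IE_4 here.
Valence configurations: Si³⁺ [Ne]3s¹, S³⁺ [Ne]3s²3p¹.
Tabulated IE_4 (kJ/mol): K 5877, Si 4356, Mg 10543, S 4556, Al 11577.
So the fourth ionization energies run Si < S < K < Mg < Al.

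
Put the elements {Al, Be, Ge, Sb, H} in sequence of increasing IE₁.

Al < Ge < Sb < Be < H

H is in period 1, group 1; Be is in period 2, group 2; Al is in period 3, group 13; Ge is in period 4, group 14; Sb is in period 5, group 15.
IE₁ increases left→right with effective nuclear charge and decreases top→bottom as the valence shell moves farther out.
These sit on a diagonal, where the across-period and down-group effects partly cancel.
Ge > Al: period and group pull opposite ways; the across-period shift dominates (762 vs 578 kJ/mol).
Sb > Ge: the two effects oppose for this pair; the across-period effect wins (831 vs 762 kJ/mol).
Be > Sb: the two effects oppose for this pair; the down-group effect wins (900 vs 831 kJ/mol).
H > Be: the two effects oppose for this pair; the down-group effect wins (1312 vs 900 kJ/mol).
Tabulated first ionization energy (kJ/mol): H 1312, Be 900, Al 578, Ge 762, Sb 831.
So from lowest to highest: Al < Ge < Sb < Be < H.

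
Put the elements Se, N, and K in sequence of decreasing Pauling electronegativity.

Smaller atoms with higher effective nuclear charge are more electronegative.
Here both period and group differ, so the two effects have to be weighed against each other.
Se > K: both are in period 4; the period trend gives Se the larger value.
N > Se: period and group pull opposite ways; the down-group shift dominates (3.04 vs 2.55).
Tabulated electronegativity (Pauling): N 3.04, K 0.82, Se 2.55.
So from highest to lowest: N > Se > K.

N > Se > K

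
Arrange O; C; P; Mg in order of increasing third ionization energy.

The third ionization energy removes an electron from the +2 ion. For each element: O²⁺ still has 4 valence electrons; C²⁺ still has 2 valence electrons; P²⁺ still has 3 valence electrons; Mg²⁺ is the bare [Ne] core.
Core electrons are held far more tightly than valence electrons, so Mg tops the IE_3 order.
Valence configurations: O²⁺ [He]2s²2p², C²⁺ [He]2s², P²⁺ [Ne]3s²3p¹.
Tabulated IE_3 (kJ/mol): O 5300, C 4620, P 2914, Mg 7733.
Overall IE_3 order: P < C < O < Mg.

P < C < O < Mg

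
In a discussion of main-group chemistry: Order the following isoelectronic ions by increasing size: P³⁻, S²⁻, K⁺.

K⁺ < S²⁻ < P³⁻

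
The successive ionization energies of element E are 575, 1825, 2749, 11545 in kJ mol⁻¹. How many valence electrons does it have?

Look for the largest jump between consecutive ionization energies: IE4/IE3 ≈ 4.2, far larger than any earlier ratio.
That jump marks the point where a core electron is being removed. So the atom has 3 valence electrons.

3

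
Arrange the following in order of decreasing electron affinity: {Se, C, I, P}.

C is in period 2, group 14; P is in period 3, group 15; Se is in period 4, group 16; I is in period 5, group 17.
Atoms with high Z_eff and room in the valence shell (especially the halogens) have the most exothermic electron affinities.
A diagonal step moves right (one effect) and down (the opposite effect) at once.
C > P: the two effects oppose for this pair; the down-group effect wins (122 vs 72 kJ/mol).
Se > C: the two effects oppose for this pair; the across-period effect wins (195 vs 122 kJ/mol).
I > Se: the two effects oppose for this pair; the across-period effect wins (295 vs 195 kJ/mol).
For reference (kJ/mol): C 122, P 72, Se 195, I 295.
So from highest to lowest: I > Se > C > P.

I > Se > C > P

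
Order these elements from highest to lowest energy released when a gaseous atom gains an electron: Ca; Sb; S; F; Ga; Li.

F > S > Sb > Li > Ga > Ca

Li is in period 2, group 1; F is in period 2, group 17; S is in period 3, group 16; Ca is in period 4, group 2; Ga is in period 4, group 13; Sb is in period 5, group 15.
Adding an electron releases more energy for atoms nearer the top right (short of the noble gases).
Here both period and group differ, so the two effects have to be weighed against each other.
Ga > Ca: both are in period 4; the period trend gives Ga the larger value.
Li > Ga: period and group pull opposite ways; the down-group shift dominates (60 vs 29 kJ/mol).
Sb > Li: period and group pull opposite ways; the across-period shift dominates (103 vs 60 kJ/mol).
S > Sb: both effects reinforce here, so S is clearly the higher of the two.
F > S: both effects reinforce here, so F is clearly the higher of the two.
Approximate values (kJ/mol): Li 60, F 328, S 200, Ca 2, Ga 29, Sb 103.
So from highest to lowest: F > S > Sb > Li > Ga > Ca.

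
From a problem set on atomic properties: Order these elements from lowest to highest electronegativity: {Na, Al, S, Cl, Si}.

Na < Al < Si < S < Cl

Na is in period 3, group 1; Al is in period 3, group 13; Si is in period 3, group 14; S is in period 3, group 16; Cl is in period 3, group 17.
Smaller atoms with higher effective nuclear charge are more electronegative.
All lie in period 3, so electronegativity increases left to right.
So from lowest to highest: Na < Al < Si < S < Cl.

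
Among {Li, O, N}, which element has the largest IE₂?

Li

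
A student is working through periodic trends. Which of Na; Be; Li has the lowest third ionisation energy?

After 2 electrons have been removed, what remains? Na²⁺ is already 1 electron into the core; Be²⁺ is the bare [He] core; Li²⁺ is already 1 electron into the core.
All of these are removing an electron from a noble-gas core or deeper; the smaller core (lower principal quantum number) is held far more tightly, and within a period the higher nuclear charge binds the same core more tightly.
The numbers (kJ/mol): Na 6910, Be 14849, Li 11815.
Overall IE_3 order: Na < Li < Be.

Na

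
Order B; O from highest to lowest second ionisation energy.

O > B

Consider each +1 ion: B⁺ still has 2 valence electrons; O⁺ still has 5 valence electrons.
All are still removing valence electrons, so compare the +1 ions as you would atoms: IE_2 generally rises across a period (higher Z_eff) and falls down a group (larger shell), subject to the usual subshell exceptions.
Valence configurations: B⁺ [He]2s², O⁺ [He]2s²2p³.
Approximate IE_2 values (kJ/mol): B 2427, O 3388.
So the second ionization energies run B < O.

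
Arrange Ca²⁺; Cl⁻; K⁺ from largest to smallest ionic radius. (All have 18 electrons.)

All of these have 18 electrons, so size is governed by nuclear charge alone: the more protons, the stronger the pull on the same electron cloud, and the smaller the ion.
Nuclear charges: Ca²⁺ (Z=20), K⁺ (Z=19), Cl⁻ (Z=17).
Largest to smallest: Cl⁻ > K⁺ > Ca²⁺.

Cl⁻, K⁺, Ca²⁺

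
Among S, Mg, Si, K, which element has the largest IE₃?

Mg

Consider each +2 ion: S²⁺ still has 4 valence electrons; Mg²⁺ is the bare [Ne] core; Si²⁺ still has 2 valence electrons; K²⁺ is already 1 electron into the core.
Core electrons are held far more tightly than valence electrons, so K and Mg top the IE_3 order.
Valence configurations: S²⁺ [Ne]3s²3p², Si²⁺ [Ne]3s².
The numbers (kJ/mol): S 3357, Mg 7733, Si 3232, K 4420.
Overall IE_3 order: Si < S < K < Mg.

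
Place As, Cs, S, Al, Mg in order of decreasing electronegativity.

Mg is in period 3, group 2; Al is in period 3, group 13; S is in period 3, group 16; As is in period 4, group 15; Cs is in period 6, group 1.
Atoms toward the upper right of the periodic table pull bonding electrons most strongly.
Neither a single period nor a single group — weigh both effects.
Mg > Cs: relative to Cs, both the across-period and down-group shifts push Mg's electronegativity up.
Al > Mg: both are in period 3; the period trend gives Al the larger value.
As > Al: period and group pull opposite ways; the across-period shift dominates (2.18 vs 1.61).
S > As: relative to As, both the across-period and down-group shifts push S's electronegativity up.
Tabulated electronegativity (Pauling): Mg 1.31, Al 1.61, S 2.58, As 2.18, Cs 0.79.
So from highest to lowest: S > As > Al > Mg > Cs.

S > As > Al > Mg > Cs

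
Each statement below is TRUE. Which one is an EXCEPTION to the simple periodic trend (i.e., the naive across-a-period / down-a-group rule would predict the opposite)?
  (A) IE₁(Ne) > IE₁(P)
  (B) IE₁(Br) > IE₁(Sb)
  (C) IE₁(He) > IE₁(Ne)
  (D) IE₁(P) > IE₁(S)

(D)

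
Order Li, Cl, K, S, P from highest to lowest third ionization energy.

Consider each +2 ion: Li²⁺ is already 1 electron into the core; Cl²⁺ still has 5 valence electrons; K²⁺ is already 1 electron into the core; S²⁺ still has 4 valence electrons; P²⁺ still has 3 valence electrons.
Pulling an electron out of a noble-gas core costs far more than removing a remaining valence electron, so K and Li sit at the high end of IE_3.
Valence configurations: Cl²⁺ [Ne]3s²3p³, S²⁺ [Ne]3s²3p², P²⁺ [Ne]3s²3p¹.
Tabulated IE_3 (kJ/mol): Li 11815, Cl 3822, K 4420, S 3357, P 2914.
So the third ionization energies run P < S < Cl < K < Li.

Li > K > Cl > S > P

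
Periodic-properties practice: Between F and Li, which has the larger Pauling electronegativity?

Li is in period 2, group 1; F is in period 2, group 17.
Electronegativity increases across a period and decreases down a group, tracking effective nuclear charge and atomic size.
All lie in period 2, so electronegativity increases left to right.
So F has the larger Pauling electronegativity (F > Li).

F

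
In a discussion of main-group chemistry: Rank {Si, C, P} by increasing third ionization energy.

After 2 electrons have been removed, what remains? Si²⁺ still has 2 valence electrons; C²⁺ still has 2 valence electrons; P²⁺ still has 3 valence electrons.
All are still removing valence electrons, so compare the +2 ions as you would atoms: IE_3 generally rises across a period (higher Z_eff) and falls down a group (larger shell), subject to the usual subshell exceptions.
Valence configurations: Si²⁺ [Ne]3s², C²⁺ [He]2s², P²⁺ [Ne]3s²3p¹.
P²⁺ loses a lone 3p electron whereas Si²⁺ must break into a filled 3s² pair, so IE_3(Si) > IE_3(P) even though P has the higher nuclear charge.
Approximate IE_3 values (kJ/mol): Si 3232, C 4620, P 2914.
Putting it together, IE_3: P < Si < C.

P < Si < C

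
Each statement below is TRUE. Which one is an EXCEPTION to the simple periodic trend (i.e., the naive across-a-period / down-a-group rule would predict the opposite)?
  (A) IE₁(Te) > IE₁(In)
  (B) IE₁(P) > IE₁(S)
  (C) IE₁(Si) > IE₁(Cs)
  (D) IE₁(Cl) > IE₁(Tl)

(B)

The general trend: IE₁ increases across a period and decreases down a group.
(A) Te (period 5, group 16) vs In (period 5, group 13): the stated order agrees with the simple trend.
(B) P (period 3, group 15) vs S (period 3, group 16): the stated order contradicts the simple trend.
(C) Si (period 3, group 14) vs Cs (period 6, group 1): the stated order agrees with the simple trend.
(D) Cl (period 3, group 17) vs Tl (period 6, group 13): the stated order agrees with the simple trend.
The exception is (B): S (3p⁴) ionizes more easily than half-filled P (3p³) because the paired 3p electron in S is pushed out by e⁻–e⁻ repulsion.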